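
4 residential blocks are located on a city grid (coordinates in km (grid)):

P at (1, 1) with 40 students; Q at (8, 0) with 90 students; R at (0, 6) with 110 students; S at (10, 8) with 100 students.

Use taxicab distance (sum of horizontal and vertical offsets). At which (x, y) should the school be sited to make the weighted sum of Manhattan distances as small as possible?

Manhattan distance separates: Σwᵢ(|x−xᵢ|+|y−yᵢ|) = Σwᵢ|x−xᵢ| + Σwᵢ|y−yᵢ|, so x and y are optimised independently as 1-D weighted medians.
Total weight W = 340; half = 170.
x-coordinate, sorted with cumulative weight:
  x=0 (R, w=110) cum 110
  x=1 (P, w=40) cum 150
  x=8 (Q, w=90) cum 240  ← median
  x=10 (S, w=100) cum 340
⇒ x* = 8
y-coordinate, sorted with cumulative weight:
  y=0 (Q, w=90) cum 90
  y=1 (P, w=40) cum 130
  y=6 (R, w=110) cum 240  ← median
  y=8 (S, w=100) cum 340
⇒ y* = 6

(8, 6)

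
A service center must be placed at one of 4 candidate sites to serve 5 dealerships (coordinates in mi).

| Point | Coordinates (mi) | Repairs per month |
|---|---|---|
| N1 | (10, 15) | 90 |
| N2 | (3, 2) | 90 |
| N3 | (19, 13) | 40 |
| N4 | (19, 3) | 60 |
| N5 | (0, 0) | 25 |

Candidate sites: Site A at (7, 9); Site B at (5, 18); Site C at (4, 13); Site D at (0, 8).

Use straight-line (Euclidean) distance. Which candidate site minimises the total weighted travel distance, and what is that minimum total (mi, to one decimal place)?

Total weighted distance at each candidate:
  Site A (7, 9): total = 2925.3
  Site B (5, 18): total = 4268.8
  Site C (4, 13): total = 3585.0
  Site D (0, 8): total = 3867.0
Minimum is at Site A with total 2925.3 mi.

Site A, total 2925.3 mi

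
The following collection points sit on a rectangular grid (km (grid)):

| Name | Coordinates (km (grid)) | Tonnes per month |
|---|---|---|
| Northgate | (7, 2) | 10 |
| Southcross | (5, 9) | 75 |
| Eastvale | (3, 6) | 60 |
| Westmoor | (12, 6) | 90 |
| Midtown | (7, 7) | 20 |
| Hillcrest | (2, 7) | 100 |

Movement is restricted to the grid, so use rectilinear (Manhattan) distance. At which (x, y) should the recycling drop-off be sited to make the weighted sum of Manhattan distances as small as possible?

Manhattan distance separates: Σwᵢ(|x−xᵢ|+|y−yᵢ|) = Σwᵢ|x−xᵢ| + Σwᵢ|y−yᵢ|, so x and y are optimised independently as 1-D weighted medians.
Total weight W = 355; half = 177.5.
x-coordinate, sorted with cumulative weight:
  x=2 (Hillcrest, w=100) cum 100
  x=3 (Eastvale, w=60) cum 160
  x=5 (Southcross, w=75) cum 235  ← median
  x=7 (Northgate, w=10) cum 245
  x=7 (Midtown, w=20) cum 265
  x=12 (Westmoor, w=90) cum 355
⇒ x* = 5
y-coordinate, sorted with cumulative weight:
  y=2 (Northgate, w=10) cum 10
  y=6 (Eastvale, w=60) cum 70
  y=6 (Westmoor, w=90) cum 160
  y=7 (Midtown, w=20) cum 180  ← median
  y=7 (Hillcrest, w=100) cum 280
  y=9 (Southcross, w=75) cum 355
⇒ y* = 7

(5, 7)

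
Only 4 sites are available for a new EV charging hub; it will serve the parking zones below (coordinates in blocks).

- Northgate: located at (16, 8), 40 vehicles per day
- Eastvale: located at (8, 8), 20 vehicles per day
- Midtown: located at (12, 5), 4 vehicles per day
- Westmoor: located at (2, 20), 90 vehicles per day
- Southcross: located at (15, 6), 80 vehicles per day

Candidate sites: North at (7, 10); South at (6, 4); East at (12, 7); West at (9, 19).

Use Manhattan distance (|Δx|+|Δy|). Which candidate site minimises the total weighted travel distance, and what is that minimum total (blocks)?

East, total 2698 blocks

Total weighted distance at each candidate:
  North (7, 10): total = 2850
  South (6, 4): total = 3388
  East (12, 7): total = 2698
  West (9, 19): total = 3268
Minimum is at East with total 2698 blocks.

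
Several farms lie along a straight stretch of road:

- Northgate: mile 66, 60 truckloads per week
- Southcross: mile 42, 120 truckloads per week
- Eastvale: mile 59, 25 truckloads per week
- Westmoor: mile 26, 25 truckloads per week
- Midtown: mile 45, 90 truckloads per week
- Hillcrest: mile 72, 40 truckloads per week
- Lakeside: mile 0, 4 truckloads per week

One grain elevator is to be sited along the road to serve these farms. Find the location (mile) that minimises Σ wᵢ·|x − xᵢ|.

For a sum of weighted absolute distances on a line, the optimum is the weighted median (not the mean). Total weight W = 364; half-weight = 182.
Sort by position and accumulate weight:
  mile 0 (Lakeside, w=4) → cum 4
  mile 26 (Westmoor, w=25) → cum 29
  mile 42 (Southcross, w=120) → cum 149
  mile 45 (Midtown, w=90) → cum 239  ≥ 182 → median here
  mile 59 (Eastvale, w=25) → cum 264
  mile 66 (Northgate, w=60) → cum 324
  mile 72 (Hillcrest, w=40) → cum 364
Optimal location: mile 45.

x = 45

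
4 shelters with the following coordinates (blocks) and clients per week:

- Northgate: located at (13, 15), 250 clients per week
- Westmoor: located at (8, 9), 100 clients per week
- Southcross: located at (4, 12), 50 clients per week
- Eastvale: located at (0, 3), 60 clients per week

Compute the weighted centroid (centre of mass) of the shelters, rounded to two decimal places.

(9.24, 11.80)

The minimiser of Σwᵢ‖p−pᵢ‖² is the weighted centroid p* = (Σwᵢpᵢ)/(Σwᵢ).
Σwᵢ = 460.
Σwᵢxᵢ = 250·13 + 100·8 + 50·4 + 60·0 = 4250.
Σwᵢyᵢ = 250·15 + 100·9 + 50·12 + 60·3 = 5430.
x* = 4250/460 = 9.24, y* = 5430/460 = 11.80.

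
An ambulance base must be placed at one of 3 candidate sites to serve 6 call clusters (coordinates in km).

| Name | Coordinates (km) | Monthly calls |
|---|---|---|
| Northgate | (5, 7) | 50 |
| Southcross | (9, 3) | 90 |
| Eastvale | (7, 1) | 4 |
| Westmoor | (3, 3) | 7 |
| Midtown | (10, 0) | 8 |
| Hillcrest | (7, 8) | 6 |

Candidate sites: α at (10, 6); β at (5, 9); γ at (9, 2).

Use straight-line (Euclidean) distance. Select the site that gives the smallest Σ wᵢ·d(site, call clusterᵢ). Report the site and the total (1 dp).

Total weighted distance at each candidate:
  α (10, 6): total = 685.8
  β (5, 9): total = 922.0
  γ (9, 2): total = 517.5
Minimum is at γ with total 517.5 km.

γ, total 517.5 km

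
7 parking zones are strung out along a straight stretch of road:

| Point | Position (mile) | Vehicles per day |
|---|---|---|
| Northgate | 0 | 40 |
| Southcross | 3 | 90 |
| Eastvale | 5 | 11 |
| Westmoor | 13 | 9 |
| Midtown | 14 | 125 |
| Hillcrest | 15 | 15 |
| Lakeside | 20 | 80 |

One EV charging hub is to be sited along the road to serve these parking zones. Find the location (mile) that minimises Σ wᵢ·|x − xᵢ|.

For a sum of weighted absolute distances on a line, the optimum is the weighted median (not the mean). Total weight W = 370; half-weight = 185.
Sort by position and accumulate weight:
  mile 0 (Northgate, w=40) → cum 40
  mile 3 (Southcross, w=90) → cum 130
  mile 5 (Eastvale, w=11) → cum 141
  mile 13 (Westmoor, w=9) → cum 150
  mile 14 (Midtown, w=125) → cum 275  ≥ 185 → median here
  mile 15 (Hillcrest, w=15) → cum 290
  mile 20 (Lakeside, w=80) → cum 370
Optimal location: mile 14.

x = 14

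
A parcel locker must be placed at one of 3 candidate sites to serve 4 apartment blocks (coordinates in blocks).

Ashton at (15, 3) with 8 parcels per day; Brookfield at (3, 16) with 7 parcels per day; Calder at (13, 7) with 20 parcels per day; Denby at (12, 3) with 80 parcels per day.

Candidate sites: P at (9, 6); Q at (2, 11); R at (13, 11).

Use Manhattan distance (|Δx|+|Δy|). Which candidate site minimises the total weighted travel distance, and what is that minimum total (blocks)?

P, total 764 blocks

Total weighted distance at each candidate:
  P (9, 6): total = 764
  Q (2, 11): total = 1950
  R (13, 11): total = 985
Minimum is at P with total 764 blocks.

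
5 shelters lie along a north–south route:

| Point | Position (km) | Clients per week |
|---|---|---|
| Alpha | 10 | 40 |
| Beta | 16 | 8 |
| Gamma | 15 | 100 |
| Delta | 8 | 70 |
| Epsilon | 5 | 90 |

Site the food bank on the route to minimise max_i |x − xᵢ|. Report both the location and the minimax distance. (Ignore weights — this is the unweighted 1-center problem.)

The 1-center on a line is the midpoint of the two extreme points: leftmost at 5, rightmost at 16.
Optimal location = (5 + 16)/2 = 10.5; maximum distance = (16 − 5)/2 = 5.5.

location 10.5, max distance 5.5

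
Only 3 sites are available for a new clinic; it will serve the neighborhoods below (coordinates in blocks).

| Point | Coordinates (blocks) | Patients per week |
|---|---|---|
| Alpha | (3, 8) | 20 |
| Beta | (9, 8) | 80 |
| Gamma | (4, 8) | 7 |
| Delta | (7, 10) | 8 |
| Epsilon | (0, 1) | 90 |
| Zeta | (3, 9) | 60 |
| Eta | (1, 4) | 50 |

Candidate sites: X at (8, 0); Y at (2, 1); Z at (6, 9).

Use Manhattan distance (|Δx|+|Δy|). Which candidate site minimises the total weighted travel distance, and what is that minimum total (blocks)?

Y, total 2375 blocks

Total weighted distance at each candidate:
  X (8, 0): total = 3352
  Y (2, 1): total = 2375
  Z (6, 9): total = 2377
Minimum is at Y with total 2375 blocks.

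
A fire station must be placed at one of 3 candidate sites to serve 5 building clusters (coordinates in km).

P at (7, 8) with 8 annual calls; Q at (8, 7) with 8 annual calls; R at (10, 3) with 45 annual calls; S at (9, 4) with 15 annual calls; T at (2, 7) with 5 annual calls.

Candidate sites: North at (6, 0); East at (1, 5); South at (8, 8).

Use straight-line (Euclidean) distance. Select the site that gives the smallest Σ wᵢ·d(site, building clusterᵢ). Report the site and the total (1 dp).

Total weighted distance at each candidate:
  North (6, 0): total = 463.1
  East (1, 5): total = 658.9
  South (8, 8): total = 350.6
Minimum is at South with total 350.6 km.

South, total 350.6 km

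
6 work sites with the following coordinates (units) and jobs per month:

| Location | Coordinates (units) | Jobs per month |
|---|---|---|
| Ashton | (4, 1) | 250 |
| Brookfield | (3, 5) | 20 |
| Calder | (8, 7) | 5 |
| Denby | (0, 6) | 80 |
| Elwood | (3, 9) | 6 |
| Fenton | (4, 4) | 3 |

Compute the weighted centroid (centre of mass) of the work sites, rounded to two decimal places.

The minimiser of Σwᵢ‖p−pᵢ‖² is the weighted centroid p* = (Σwᵢpᵢ)/(Σwᵢ).
Σwᵢ = 364.
Σwᵢxᵢ = 250·4 + 20·3 + 5·8 + 80·0 + 6·3 + 3·4 = 1130.
Σwᵢyᵢ = 250·1 + 20·5 + 5·7 + 80·6 + 6·9 + 3·4 = 931.
x* = 1130/364 = 3.10, y* = 931/364 = 2.56.

(3.10, 2.56)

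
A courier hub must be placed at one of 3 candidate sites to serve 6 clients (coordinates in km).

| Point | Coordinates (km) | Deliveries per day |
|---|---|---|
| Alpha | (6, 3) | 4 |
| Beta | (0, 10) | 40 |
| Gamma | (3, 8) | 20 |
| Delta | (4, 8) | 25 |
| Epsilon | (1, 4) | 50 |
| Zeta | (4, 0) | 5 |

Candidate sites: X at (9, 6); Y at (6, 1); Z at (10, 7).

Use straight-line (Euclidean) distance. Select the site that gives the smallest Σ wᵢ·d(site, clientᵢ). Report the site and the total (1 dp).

Total weighted distance at each candidate:
  X (9, 6): total = 1123.4
  Y (6, 1): total = 1077.7
  Z (10, 7): total = 1254.2
Minimum is at Y with total 1077.7 km.

Y, total 1077.7 km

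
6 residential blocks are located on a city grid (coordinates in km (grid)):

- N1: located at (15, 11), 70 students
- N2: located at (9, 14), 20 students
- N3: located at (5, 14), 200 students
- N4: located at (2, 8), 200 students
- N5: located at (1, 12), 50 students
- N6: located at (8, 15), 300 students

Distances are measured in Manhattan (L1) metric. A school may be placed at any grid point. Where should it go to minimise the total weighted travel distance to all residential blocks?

(5, 14)

Manhattan distance separates: Σwᵢ(|x−xᵢ|+|y−yᵢ|) = Σwᵢ|x−xᵢ| + Σwᵢ|y−yᵢ|, so x and y are optimised independently as 1-D weighted medians.
Total weight W = 840; half = 420.
x-coordinate, sorted with cumulative weight:
  x=1 (N5, w=50) cum 50
  x=2 (N4, w=200) cum 250
  x=5 (N3, w=200) cum 450  ← median
  x=8 (N6, w=300) cum 750
  x=9 (N2, w=20) cum 770
  x=15 (N1, w=70) cum 840
⇒ x* = 5
y-coordinate, sorted with cumulative weight:
  y=8 (N4, w=200) cum 200
  y=11 (N1, w=70) cum 270
  y=12 (N5, w=50) cum 320
  y=14 (N2, w=20) cum 340
  y=14 (N3, w=200) cum 540  ← median
  y=15 (N6, w=300) cum 840
⇒ y* = 14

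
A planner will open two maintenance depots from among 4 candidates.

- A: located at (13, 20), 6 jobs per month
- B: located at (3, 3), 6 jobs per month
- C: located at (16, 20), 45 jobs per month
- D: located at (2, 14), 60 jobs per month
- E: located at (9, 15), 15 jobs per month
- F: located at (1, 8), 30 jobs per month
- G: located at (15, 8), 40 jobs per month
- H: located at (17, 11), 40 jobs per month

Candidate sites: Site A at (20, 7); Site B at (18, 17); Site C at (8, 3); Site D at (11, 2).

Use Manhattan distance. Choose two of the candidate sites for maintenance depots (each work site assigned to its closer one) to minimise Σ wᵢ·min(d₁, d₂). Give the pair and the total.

{Site B, Site C}, total 2608

Evaluate every pair (each demand assigned to the nearer of the two):
  {Site B, Site C}: total = 2608
  {Site B, Site D}: total = 2792
  {Site A, Site B}: total = 2824
  {Site A, Site C}: total = 3010
  {Site A, Site D}: total = 3424
  {Site C, Site D}: total = 3760
Best pair: {Site B, Site C} with total 2608.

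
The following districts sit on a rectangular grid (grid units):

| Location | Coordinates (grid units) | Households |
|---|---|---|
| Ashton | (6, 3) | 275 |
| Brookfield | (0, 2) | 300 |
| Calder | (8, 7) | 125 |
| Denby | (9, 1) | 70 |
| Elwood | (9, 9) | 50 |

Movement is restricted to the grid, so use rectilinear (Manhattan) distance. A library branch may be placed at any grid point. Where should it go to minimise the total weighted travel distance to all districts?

Manhattan distance separates: Σwᵢ(|x−xᵢ|+|y−yᵢ|) = Σwᵢ|x−xᵢ| + Σwᵢ|y−yᵢ|, so x and y are optimised independently as 1-D weighted medians.
Total weight W = 820; half = 410.
x-coordinate, sorted with cumulative weight:
  x=0 (Brookfield, w=300) cum 300
  x=6 (Ashton, w=275) cum 575  ← median
  x=8 (Calder, w=125) cum 700
  x=9 (Denby, w=70) cum 770
  x=9 (Elwood, w=50) cum 820
⇒ x* = 6
y-coordinate, sorted with cumulative weight:
  y=1 (Denby, w=70) cum 70
  y=2 (Brookfield, w=300) cum 370
  y=3 (Ashton, w=275) cum 645  ← median
  y=7 (Calder, w=125) cum 770
  y=9 (Elwood, w=50) cum 820
⇒ y* = 3

(6, 3)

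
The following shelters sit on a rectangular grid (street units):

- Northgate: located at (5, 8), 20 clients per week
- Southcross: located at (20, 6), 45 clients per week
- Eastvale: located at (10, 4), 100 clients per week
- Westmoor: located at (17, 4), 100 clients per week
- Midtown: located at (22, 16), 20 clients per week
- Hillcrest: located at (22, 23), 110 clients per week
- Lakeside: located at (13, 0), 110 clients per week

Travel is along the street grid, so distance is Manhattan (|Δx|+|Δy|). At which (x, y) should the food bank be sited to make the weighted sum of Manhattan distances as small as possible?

(17, 4)

Manhattan distance separates: Σwᵢ(|x−xᵢ|+|y−yᵢ|) = Σwᵢ|x−xᵢ| + Σwᵢ|y−yᵢ|, so x and y are optimised independently as 1-D weighted medians.
Total weight W = 505; half = 252.5.
x-coordinate, sorted with cumulative weight:
  x=5 (Northgate, w=20) cum 20
  x=10 (Eastvale, w=100) cum 120
  x=13 (Lakeside, w=110) cum 230
  x=17 (Westmoor, w=100) cum 330  ← median
  x=20 (Southcross, w=45) cum 375
  x=22 (Midtown, w=20) cum 395
  x=22 (Hillcrest, w=110) cum 505
⇒ x* = 17
y-coordinate, sorted with cumulative weight:
  y=0 (Lakeside, w=110) cum 110
  y=4 (Eastvale, w=100) cum 210
  y=4 (Westmoor, w=100) cum 310  ← median
  y=6 (Southcross, w=45) cum 355
  y=8 (Northgate, w=20) cum 375
  y=16 (Midtown, w=20) cum 395
  y=23 (Hillcrest, w=110) cum 505
⇒ y* = 4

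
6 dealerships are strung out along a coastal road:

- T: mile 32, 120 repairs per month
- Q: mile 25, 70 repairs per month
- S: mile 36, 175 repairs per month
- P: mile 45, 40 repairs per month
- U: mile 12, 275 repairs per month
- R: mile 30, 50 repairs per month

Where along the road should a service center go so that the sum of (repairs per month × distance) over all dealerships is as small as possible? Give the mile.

For a sum of weighted absolute distances on a line, the optimum is the weighted median (not the mean). Total weight W = 730; half-weight = 365.
Sort by position and accumulate weight:
  mile 12 (U, w=275) → cum 275
  mile 25 (Q, w=70) → cum 345
  mile 30 (R, w=50) → cum 395  ≥ 365 → median here
  mile 32 (T, w=120) → cum 515
  mile 36 (S, w=175) → cum 690
  mile 45 (P, w=40) → cum 730
Optimal location: mile 30.

x = 30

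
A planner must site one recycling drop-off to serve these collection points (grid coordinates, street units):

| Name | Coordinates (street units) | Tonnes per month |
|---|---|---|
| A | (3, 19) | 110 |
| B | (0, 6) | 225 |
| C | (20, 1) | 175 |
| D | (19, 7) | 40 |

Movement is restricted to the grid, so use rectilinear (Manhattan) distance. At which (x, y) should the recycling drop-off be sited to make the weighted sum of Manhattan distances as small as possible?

Manhattan distance separates: Σwᵢ(|x−xᵢ|+|y−yᵢ|) = Σwᵢ|x−xᵢ| + Σwᵢ|y−yᵢ|, so x and y are optimised independently as 1-D weighted medians.
Total weight W = 550; half = 275.
x-coordinate, sorted with cumulative weight:
  x=0 (B, w=225) cum 225
  x=3 (A, w=110) cum 335  ← median
  x=19 (D, w=40) cum 375
  x=20 (C, w=175) cum 550
⇒ x* = 3
y-coordinate, sorted with cumulative weight:
  y=1 (C, w=175) cum 175
  y=6 (B, w=225) cum 400  ← median
  y=7 (D, w=40) cum 440
  y=19 (A, w=110) cum 550
⇒ y* = 6

(3, 6)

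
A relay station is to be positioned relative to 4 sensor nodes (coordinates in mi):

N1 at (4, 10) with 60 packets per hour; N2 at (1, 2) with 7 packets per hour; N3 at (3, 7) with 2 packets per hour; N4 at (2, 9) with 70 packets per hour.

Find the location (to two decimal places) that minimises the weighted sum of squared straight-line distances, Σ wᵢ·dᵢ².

The minimiser of Σwᵢ‖p−pᵢ‖² is the weighted centroid p* = (Σwᵢpᵢ)/(Σwᵢ).
Σwᵢ = 139.
Σwᵢxᵢ = 60·4 + 7·1 + 2·3 + 70·2 = 393.
Σwᵢyᵢ = 60·10 + 7·2 + 2·7 + 70·9 = 1258.
x* = 393/139 = 2.83, y* = 1258/139 = 9.05.

(2.83, 9.05)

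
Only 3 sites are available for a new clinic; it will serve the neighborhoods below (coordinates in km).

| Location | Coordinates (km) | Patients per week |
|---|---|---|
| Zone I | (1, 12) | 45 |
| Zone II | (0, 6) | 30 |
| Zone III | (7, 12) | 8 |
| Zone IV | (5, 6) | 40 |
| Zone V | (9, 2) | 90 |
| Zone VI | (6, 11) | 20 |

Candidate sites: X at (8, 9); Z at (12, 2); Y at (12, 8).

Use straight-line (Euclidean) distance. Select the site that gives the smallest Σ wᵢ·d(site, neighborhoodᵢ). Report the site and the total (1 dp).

X, total 1487.0 km

Total weighted distance at each candidate:
  X (8, 9): total = 1487.0
  Z (12, 2): total = 1946.7
  Y (12, 8): total = 1972.0
Minimum is at X with total 1487.0 km.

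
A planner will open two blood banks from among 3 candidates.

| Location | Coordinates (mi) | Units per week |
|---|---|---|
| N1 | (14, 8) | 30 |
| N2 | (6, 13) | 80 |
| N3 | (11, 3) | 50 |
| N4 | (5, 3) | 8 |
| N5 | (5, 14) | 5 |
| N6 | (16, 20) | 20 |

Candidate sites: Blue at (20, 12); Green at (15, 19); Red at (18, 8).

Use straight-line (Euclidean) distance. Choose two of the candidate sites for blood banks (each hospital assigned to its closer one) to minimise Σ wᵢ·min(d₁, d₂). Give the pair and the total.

{Green, Red}, total 1611.1

Evaluate every pair (each demand assigned to the nearer of the two):
  {Green, Red}: total = 1611.1
  {Blue, Green}: total = 1942.2
  {Blue, Red}: total = 1952.0
Best pair: {Green, Red} with total 1611.1.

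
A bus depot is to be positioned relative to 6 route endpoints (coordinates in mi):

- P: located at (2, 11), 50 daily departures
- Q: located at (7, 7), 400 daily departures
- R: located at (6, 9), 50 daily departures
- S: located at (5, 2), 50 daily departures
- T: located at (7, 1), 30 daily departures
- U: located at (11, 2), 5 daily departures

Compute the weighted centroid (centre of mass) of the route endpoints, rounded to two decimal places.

The minimiser of Σwᵢ‖p−pᵢ‖² is the weighted centroid p* = (Σwᵢpᵢ)/(Σwᵢ).
Σwᵢ = 585.
Σwᵢxᵢ = 50·2 + 400·7 + 50·6 + 50·5 + 30·7 + 5·11 = 3715.
Σwᵢyᵢ = 50·11 + 400·7 + 50·9 + 50·2 + 30·1 + 5·2 = 3940.
x* = 3715/585 = 6.35, y* = 3940/585 = 6.74.

(6.35, 6.74)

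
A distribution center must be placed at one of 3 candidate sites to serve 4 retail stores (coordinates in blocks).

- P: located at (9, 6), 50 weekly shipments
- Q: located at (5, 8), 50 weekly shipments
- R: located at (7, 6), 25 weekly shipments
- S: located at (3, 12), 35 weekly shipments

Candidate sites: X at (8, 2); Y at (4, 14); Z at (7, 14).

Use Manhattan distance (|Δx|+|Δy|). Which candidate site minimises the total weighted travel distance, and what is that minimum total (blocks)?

Z, total 1310 blocks

Total weighted distance at each candidate:
  X (8, 2): total = 1350
  Y (4, 14): total = 1380
  Z (7, 14): total = 1310
Minimum is at Z with total 1310 blocks.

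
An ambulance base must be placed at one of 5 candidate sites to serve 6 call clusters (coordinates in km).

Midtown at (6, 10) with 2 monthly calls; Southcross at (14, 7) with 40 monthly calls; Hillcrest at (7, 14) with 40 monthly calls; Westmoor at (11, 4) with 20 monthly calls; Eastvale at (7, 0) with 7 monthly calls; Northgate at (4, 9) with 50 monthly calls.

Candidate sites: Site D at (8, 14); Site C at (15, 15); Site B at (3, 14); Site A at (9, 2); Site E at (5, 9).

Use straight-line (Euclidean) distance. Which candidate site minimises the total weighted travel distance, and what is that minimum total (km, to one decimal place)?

Total weighted distance at each candidate:
  Site D (8, 14): total = 1044.9
  Site C (15, 15): total = 1645.2
  Site B (3, 14): total = 1304.5
  Site A (9, 2): total = 1293.0
  Site E (5, 9): total = 857.8
Minimum is at Site E with total 857.8 km.

Site E, total 857.8 km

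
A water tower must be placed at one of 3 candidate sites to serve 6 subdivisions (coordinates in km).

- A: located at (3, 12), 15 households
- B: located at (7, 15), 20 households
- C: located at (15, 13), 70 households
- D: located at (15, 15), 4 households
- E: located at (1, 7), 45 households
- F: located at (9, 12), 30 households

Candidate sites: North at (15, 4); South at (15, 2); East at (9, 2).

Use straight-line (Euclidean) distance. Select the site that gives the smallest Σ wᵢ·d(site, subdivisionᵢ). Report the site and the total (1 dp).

East, total 2096.9 km

Total weighted distance at each candidate:
  North (15, 4): total = 2106.7
  South (15, 2): total = 2380.4
  East (9, 2): total = 2096.9
Minimum is at East with total 2096.9 km.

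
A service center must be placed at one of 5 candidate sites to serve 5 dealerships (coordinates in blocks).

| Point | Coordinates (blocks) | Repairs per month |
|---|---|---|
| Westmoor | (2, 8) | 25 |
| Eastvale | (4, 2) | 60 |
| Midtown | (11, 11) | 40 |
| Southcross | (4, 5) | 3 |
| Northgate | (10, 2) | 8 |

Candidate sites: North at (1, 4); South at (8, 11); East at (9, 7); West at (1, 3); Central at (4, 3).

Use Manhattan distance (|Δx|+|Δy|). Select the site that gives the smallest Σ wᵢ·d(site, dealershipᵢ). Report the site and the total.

Central, total 897 blocks

Total weighted distance at each candidate:
  North (1, 4): total = 1205
  South (8, 11): total = 1243
  East (9, 7): total = 1109
  West (1, 3): total = 1205
  Central (4, 3): total = 897
Minimum is at Central with total 897 blocks.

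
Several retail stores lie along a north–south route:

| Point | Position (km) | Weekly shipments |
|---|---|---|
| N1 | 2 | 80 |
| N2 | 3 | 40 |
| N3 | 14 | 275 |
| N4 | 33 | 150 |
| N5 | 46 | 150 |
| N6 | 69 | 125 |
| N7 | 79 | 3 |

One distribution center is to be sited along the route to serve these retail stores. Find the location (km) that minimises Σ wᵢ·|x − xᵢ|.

x = 33

For a sum of weighted absolute distances on a line, the optimum is the weighted median (not the mean). Total weight W = 823; half-weight = 411.5.
Sort by position and accumulate weight:
  km 2 (N1, w=80) → cum 80
  km 3 (N2, w=40) → cum 120
  km 14 (N3, w=275) → cum 395
  km 33 (N4, w=150) → cum 545  ≥ 411.5 → median here
  km 46 (N5, w=150) → cum 695
  km 69 (N6, w=125) → cum 820
  km 79 (N7, w=3) → cum 823
Optimal location: km 33.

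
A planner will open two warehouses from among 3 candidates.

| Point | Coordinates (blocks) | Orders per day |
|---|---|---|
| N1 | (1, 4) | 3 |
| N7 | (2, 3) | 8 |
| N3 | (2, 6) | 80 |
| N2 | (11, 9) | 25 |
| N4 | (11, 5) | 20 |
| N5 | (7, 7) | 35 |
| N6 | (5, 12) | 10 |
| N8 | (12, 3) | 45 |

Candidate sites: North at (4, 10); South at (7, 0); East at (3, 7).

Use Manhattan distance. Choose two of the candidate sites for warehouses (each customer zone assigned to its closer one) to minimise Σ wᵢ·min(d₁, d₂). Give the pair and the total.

Evaluate every pair (each demand assigned to the nearer of the two):
  {South, East}: total = 1215
  {North, East}: total = 1370
  {North, South}: total = 1551
Best pair: {South, East} with total 1215.

{South, East}, total 1215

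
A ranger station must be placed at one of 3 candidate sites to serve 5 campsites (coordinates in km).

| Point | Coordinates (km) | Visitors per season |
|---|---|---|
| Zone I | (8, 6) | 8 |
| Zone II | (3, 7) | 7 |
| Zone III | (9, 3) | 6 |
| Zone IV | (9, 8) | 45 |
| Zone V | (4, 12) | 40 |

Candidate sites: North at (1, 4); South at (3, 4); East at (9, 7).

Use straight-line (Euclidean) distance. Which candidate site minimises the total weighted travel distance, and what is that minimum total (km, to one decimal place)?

East, total 405.2 km

Total weighted distance at each candidate:
  North (1, 4): total = 876.1
  South (3, 4): total = 747.6
  East (9, 7): total = 405.2
Minimum is at East with total 405.2 km.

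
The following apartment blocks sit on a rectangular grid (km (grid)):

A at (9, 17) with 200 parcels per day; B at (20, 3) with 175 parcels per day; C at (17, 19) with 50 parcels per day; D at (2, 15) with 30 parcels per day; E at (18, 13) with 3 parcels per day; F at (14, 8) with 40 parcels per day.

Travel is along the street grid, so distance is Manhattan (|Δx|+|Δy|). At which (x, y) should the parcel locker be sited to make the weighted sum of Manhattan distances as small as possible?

Manhattan distance separates: Σwᵢ(|x−xᵢ|+|y−yᵢ|) = Σwᵢ|x−xᵢ| + Σwᵢ|y−yᵢ|, so x and y are optimised independently as 1-D weighted medians.
Total weight W = 498; half = 249.
x-coordinate, sorted with cumulative weight:
  x=2 (D, w=30) cum 30
  x=9 (A, w=200) cum 230
  x=14 (F, w=40) cum 270  ← median
  x=17 (C, w=50) cum 320
  x=18 (E, w=3) cum 323
  x=20 (B, w=175) cum 498
⇒ x* = 14
y-coordinate, sorted with cumulative weight:
  y=3 (B, w=175) cum 175
  y=8 (F, w=40) cum 215
  y=13 (E, w=3) cum 218
  y=15 (D, w=30) cum 248
  y=17 (A, w=200) cum 448  ← median
  y=19 (C, w=50) cum 498
⇒ y* = 17

(14, 17)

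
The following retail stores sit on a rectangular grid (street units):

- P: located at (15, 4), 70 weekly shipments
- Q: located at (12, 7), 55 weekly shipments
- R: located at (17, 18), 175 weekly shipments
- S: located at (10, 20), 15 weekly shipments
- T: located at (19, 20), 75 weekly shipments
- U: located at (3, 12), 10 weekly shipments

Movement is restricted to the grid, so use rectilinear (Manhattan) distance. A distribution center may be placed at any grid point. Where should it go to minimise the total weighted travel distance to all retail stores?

Manhattan distance separates: Σwᵢ(|x−xᵢ|+|y−yᵢ|) = Σwᵢ|x−xᵢ| + Σwᵢ|y−yᵢ|, so x and y are optimised independently as 1-D weighted medians.
Total weight W = 400; half = 200.
x-coordinate, sorted with cumulative weight:
  x=3 (U, w=10) cum 10
  x=10 (S, w=15) cum 25
  x=12 (Q, w=55) cum 80
  x=15 (P, w=70) cum 150
  x=17 (R, w=175) cum 325  ← median
  x=19 (T, w=75) cum 400
⇒ x* = 17
y-coordinate, sorted with cumulative weight:
  y=4 (P, w=70) cum 70
  y=7 (Q, w=55) cum 125
  y=12 (U, w=10) cum 135
  y=18 (R, w=175) cum 310  ← median
  y=20 (S, w=15) cum 325
  y=20 (T, w=75) cum 400
⇒ y* = 18

(17, 18)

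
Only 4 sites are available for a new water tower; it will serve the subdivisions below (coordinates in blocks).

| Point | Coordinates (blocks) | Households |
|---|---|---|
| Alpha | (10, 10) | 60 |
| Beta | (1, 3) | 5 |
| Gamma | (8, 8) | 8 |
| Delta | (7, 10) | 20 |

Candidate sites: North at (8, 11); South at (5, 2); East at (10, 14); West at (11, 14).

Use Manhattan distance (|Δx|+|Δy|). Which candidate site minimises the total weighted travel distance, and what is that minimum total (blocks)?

Total weighted distance at each candidate:
  North (8, 11): total = 319
  South (5, 2): total = 1077
  East (10, 14): total = 544
  West (11, 14): total = 637
Minimum is at North with total 319 blocks.

North, total 319 blocks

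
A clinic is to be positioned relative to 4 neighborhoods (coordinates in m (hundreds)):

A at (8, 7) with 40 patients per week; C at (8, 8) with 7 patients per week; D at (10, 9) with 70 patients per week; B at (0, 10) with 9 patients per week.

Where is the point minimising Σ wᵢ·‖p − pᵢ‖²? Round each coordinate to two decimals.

The minimiser of Σwᵢ‖p−pᵢ‖² is the weighted centroid p* = (Σwᵢpᵢ)/(Σwᵢ).
Σwᵢ = 126.
Σwᵢxᵢ = 40·8 + 7·8 + 70·10 + 9·0 = 1076.
Σwᵢyᵢ = 40·7 + 7·8 + 70·9 + 9·10 = 1056.
x* = 1076/126 = 8.54, y* = 1056/126 = 8.38.

(8.54, 8.38)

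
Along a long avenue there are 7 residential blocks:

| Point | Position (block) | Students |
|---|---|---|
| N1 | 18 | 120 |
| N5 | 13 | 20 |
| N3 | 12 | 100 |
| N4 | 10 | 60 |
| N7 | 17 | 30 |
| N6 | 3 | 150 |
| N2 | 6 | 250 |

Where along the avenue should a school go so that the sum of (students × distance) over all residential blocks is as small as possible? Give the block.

For a sum of weighted absolute distances on a line, the optimum is the weighted median (not the mean). Total weight W = 730; half-weight = 365.
Sort by position and accumulate weight:
  block 3 (N6, w=150) → cum 150
  block 6 (N2, w=250) → cum 400  ≥ 365 → median here
  block 10 (N4, w=60) → cum 460
  block 12 (N3, w=100) → cum 560
  block 13 (N5, w=20) → cum 580
  block 17 (N7, w=30) → cum 610
  block 18 (N1, w=120) → cum 730
Optimal location: block 6.

x = 6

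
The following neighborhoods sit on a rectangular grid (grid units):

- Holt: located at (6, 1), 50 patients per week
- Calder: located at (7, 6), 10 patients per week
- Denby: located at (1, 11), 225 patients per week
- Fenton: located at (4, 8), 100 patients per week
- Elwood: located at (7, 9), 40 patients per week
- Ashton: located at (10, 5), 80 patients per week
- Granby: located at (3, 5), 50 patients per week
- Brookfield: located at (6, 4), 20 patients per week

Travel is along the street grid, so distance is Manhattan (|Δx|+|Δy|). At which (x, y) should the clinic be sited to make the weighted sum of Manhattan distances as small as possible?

Manhattan distance separates: Σwᵢ(|x−xᵢ|+|y−yᵢ|) = Σwᵢ|x−xᵢ| + Σwᵢ|y−yᵢ|, so x and y are optimised independently as 1-D weighted medians.
Total weight W = 575; half = 287.5.
x-coordinate, sorted with cumulative weight:
  x=1 (Denby, w=225) cum 225
  x=3 (Granby, w=50) cum 275
  x=4 (Fenton, w=100) cum 375  ← median
  x=6 (Holt, w=50) cum 425
  x=6 (Brookfield, w=20) cum 445
  x=7 (Calder, w=10) cum 455
  x=7 (Elwood, w=40) cum 495
  x=10 (Ashton, w=80) cum 575
⇒ x* = 4
y-coordinate, sorted with cumulative weight:
  y=1 (Holt, w=50) cum 50
  y=4 (Brookfield, w=20) cum 70
  y=5 (Ashton, w=80) cum 150
  y=5 (Granby, w=50) cum 200
  y=6 (Calder, w=10) cum 210
  y=8 (Fenton, w=100) cum 310  ← median
  y=9 (Elwood, w=40) cum 350
  y=11 (Denby, w=225) cum 575
⇒ y* = 8

(4, 8)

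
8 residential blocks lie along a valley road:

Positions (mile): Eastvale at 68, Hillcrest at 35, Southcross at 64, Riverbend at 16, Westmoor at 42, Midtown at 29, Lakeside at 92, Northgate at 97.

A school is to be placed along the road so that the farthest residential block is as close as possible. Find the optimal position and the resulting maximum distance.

The 1-center on a line is the midpoint of the two extreme points: leftmost at 16, rightmost at 97.
Optimal location = (16 + 97)/2 = 56.5; maximum distance = (97 − 16)/2 = 40.5.

location 56.5, max distance 40.5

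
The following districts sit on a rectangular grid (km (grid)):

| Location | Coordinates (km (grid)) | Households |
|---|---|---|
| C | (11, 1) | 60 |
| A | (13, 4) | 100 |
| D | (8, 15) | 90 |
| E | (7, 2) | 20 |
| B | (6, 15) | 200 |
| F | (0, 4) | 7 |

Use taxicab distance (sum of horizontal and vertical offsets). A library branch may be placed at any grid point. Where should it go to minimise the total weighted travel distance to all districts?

(8, 15)

Manhattan distance separates: Σwᵢ(|x−xᵢ|+|y−yᵢ|) = Σwᵢ|x−xᵢ| + Σwᵢ|y−yᵢ|, so x and y are optimised independently as 1-D weighted medians.
Total weight W = 477; half = 238.5.
x-coordinate, sorted with cumulative weight:
  x=0 (F, w=7) cum 7
  x=6 (B, w=200) cum 207
  x=7 (E, w=20) cum 227
  x=8 (D, w=90) cum 317  ← median
  x=11 (C, w=60) cum 377
  x=13 (A, w=100) cum 477
⇒ x* = 8
y-coordinate, sorted with cumulative weight:
  y=1 (C, w=60) cum 60
  y=2 (E, w=20) cum 80
  y=4 (A, w=100) cum 180
  y=4 (F, w=7) cum 187
  y=15 (D, w=90) cum 277  ← median
  y=15 (B, w=200) cum 477
⇒ y* = 15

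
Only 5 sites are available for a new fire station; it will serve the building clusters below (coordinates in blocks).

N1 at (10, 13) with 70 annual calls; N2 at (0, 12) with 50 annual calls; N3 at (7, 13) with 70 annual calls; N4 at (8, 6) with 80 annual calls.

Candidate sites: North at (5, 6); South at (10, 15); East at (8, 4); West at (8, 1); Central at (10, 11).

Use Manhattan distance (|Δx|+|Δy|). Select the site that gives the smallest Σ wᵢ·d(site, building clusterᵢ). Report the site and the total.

Total weighted distance at each candidate:
  North (5, 6): total = 2260
  South (10, 15): total = 2020
  East (8, 4): total = 2430
  West (8, 1): total = 3240
  Central (10, 11): total = 1600
Minimum is at Central with total 1600 blocks.

Central, total 1600 blocks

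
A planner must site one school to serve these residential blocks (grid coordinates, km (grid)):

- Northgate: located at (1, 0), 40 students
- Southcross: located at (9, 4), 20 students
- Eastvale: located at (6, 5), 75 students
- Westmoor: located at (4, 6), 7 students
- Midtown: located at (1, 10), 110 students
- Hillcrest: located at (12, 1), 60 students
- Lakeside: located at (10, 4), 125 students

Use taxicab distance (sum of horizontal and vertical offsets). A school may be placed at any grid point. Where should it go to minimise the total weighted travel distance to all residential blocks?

Manhattan distance separates: Σwᵢ(|x−xᵢ|+|y−yᵢ|) = Σwᵢ|x−xᵢ| + Σwᵢ|y−yᵢ|, so x and y are optimised independently as 1-D weighted medians.
Total weight W = 437; half = 218.5.
x-coordinate, sorted with cumulative weight:
  x=1 (Northgate, w=40) cum 40
  x=1 (Midtown, w=110) cum 150
  x=4 (Westmoor, w=7) cum 157
  x=6 (Eastvale, w=75) cum 232  ← median
  x=9 (Southcross, w=20) cum 252
  x=10 (Lakeside, w=125) cum 377
  x=12 (Hillcrest, w=60) cum 437
⇒ x* = 6
y-coordinate, sorted with cumulative weight:
  y=0 (Northgate, w=40) cum 40
  y=1 (Hillcrest, w=60) cum 100
  y=4 (Southcross, w=20) cum 120
  y=4 (Lakeside, w=125) cum 245  ← median
  y=5 (Eastvale, w=75) cum 320
  y=6 (Westmoor, w=7) cum 327
  y=10 (Midtown, w=110) cum 437
⇒ y* = 4

(6, 4)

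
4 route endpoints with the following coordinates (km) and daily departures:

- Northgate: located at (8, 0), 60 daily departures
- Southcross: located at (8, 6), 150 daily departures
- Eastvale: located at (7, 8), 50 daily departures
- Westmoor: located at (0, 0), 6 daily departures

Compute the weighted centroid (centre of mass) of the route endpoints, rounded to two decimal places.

The minimiser of Σwᵢ‖p−pᵢ‖² is the weighted centroid p* = (Σwᵢpᵢ)/(Σwᵢ).
Σwᵢ = 266.
Σwᵢxᵢ = 60·8 + 150·8 + 50·7 + 6·0 = 2030.
Σwᵢyᵢ = 60·0 + 150·6 + 50·8 + 6·0 = 1300.
x* = 2030/266 = 7.63, y* = 1300/266 = 4.89.

(7.63, 4.89)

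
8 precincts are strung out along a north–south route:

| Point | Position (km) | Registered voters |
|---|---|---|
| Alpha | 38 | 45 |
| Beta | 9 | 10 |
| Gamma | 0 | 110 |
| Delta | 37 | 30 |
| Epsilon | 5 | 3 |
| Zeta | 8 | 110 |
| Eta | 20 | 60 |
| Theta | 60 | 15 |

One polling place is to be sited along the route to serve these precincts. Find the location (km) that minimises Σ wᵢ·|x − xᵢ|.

For a sum of weighted absolute distances on a line, the optimum is the weighted median (not the mean). Total weight W = 383; half-weight = 191.5.
Sort by position and accumulate weight:
  km 0 (Gamma, w=110) → cum 110
  km 5 (Epsilon, w=3) → cum 113
  km 8 (Zeta, w=110) → cum 223  ≥ 191.5 → median here
  km 9 (Beta, w=10) → cum 233
  km 20 (Eta, w=60) → cum 293
  km 37 (Delta, w=30) → cum 323
  km 38 (Alpha, w=45) → cum 368
  km 60 (Theta, w=15) → cum 383
Optimal location: km 8.

x = 8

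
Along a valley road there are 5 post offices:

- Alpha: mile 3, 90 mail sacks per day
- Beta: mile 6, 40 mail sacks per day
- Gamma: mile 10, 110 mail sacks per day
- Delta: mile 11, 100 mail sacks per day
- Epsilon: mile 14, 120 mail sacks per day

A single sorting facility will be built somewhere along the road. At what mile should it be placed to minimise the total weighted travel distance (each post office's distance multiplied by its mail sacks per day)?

x = 10

For a sum of weighted absolute distances on a line, the optimum is the weighted median (not the mean). Total weight W = 460; half-weight = 230.
Sort by position and accumulate weight:
  mile 3 (Alpha, w=90) → cum 90
  mile 6 (Beta, w=40) → cum 130
  mile 10 (Gamma, w=110) → cum 240  ≥ 230 → median here
  mile 11 (Delta, w=100) → cum 340
  mile 14 (Epsilon, w=120) → cum 460
Optimal location: mile 10.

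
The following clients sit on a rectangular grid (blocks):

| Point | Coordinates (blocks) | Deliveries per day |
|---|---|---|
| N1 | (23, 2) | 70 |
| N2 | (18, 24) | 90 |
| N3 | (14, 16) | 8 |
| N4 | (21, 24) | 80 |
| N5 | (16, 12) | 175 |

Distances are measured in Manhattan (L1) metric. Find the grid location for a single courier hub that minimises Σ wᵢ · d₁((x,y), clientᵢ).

(18, 12)

Manhattan distance separates: Σwᵢ(|x−xᵢ|+|y−yᵢ|) = Σwᵢ|x−xᵢ| + Σwᵢ|y−yᵢ|, so x and y are optimised independently as 1-D weighted medians.
Total weight W = 423; half = 211.5.
x-coordinate, sorted with cumulative weight:
  x=14 (N3, w=8) cum 8
  x=16 (N5, w=175) cum 183
  x=18 (N2, w=90) cum 273  ← median
  x=21 (N4, w=80) cum 353
  x=23 (N1, w=70) cum 423
⇒ x* = 18
y-coordinate, sorted with cumulative weight:
  y=2 (N1, w=70) cum 70
  y=12 (N5, w=175) cum 245  ← median
  y=16 (N3, w=8) cum 253
  y=24 (N2, w=90) cum 343
  y=24 (N4, w=80) cum 423
⇒ y* = 12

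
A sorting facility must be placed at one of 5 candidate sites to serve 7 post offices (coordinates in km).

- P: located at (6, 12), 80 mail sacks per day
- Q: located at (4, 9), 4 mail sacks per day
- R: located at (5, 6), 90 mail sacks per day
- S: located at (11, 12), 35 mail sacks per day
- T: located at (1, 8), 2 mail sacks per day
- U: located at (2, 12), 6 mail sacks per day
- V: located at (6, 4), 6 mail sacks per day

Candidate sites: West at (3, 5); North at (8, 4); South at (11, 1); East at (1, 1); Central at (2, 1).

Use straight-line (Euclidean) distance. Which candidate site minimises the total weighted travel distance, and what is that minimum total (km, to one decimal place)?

Total weighted distance at each candidate:
  West (3, 5): total = 1267.7
  North (8, 4): total = 1397.0
  South (11, 1): total = 2241.8
  East (1, 1): total = 2212.7
  Central (2, 1): total = 2101.7
Minimum is at West with total 1267.7 km.

West, total 1267.7 km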